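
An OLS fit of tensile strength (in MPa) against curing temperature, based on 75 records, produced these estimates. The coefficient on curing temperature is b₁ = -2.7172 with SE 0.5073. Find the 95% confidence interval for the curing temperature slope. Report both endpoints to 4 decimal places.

df = n − 2 = 75 − 2 = 73.
t* = t_{0.025, 73} = 1.992997.
Margin = t* × SE = 1.992997 × 0.5073 = 1.011047.
CI: -2.7172 ± 1.011047 → (-3.7282, -1.7062).
With 95% confidence, each one-unit increase in curing temperature is associated with a change of between -3.7282 and -1.7062 MPa in tensile strength.

(-3.7282, -1.7062)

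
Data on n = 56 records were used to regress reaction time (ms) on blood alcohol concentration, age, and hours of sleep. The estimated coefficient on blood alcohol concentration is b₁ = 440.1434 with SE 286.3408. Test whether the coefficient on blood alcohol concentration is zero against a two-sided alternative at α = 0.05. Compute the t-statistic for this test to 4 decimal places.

H₀: β₁ = 0 vs H₁: β₁ ≠ 0.
t = (b₁ − β₁⁰)/SE = 440.1434 / 286.3408 = 1.5371.
df = n − k − 1 = 56 − 3 − 1 = 52.
Two-sided p ≈ 0.1303, which is ≥ 0.05, so fail to reject H₀.
The data do not give significant evidence of an association between blood alcohol concentration and reaction time, after adjusting for the other predictors.

t = 1.5371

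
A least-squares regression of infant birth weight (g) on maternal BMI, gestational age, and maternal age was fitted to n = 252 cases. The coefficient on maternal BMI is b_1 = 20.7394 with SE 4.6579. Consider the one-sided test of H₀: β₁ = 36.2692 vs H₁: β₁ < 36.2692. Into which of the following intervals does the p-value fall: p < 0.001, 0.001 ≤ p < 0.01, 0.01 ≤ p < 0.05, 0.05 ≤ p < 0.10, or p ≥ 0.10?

p < 0.001

t = (20.7394 − 36.2692) / 4.6579 = -3.334.
df = n − k − 1 = 252 − 3 − 1 = 248.
One-sided p = P(T_{248} < t) ≈ 0.0005.
So p < 0.001.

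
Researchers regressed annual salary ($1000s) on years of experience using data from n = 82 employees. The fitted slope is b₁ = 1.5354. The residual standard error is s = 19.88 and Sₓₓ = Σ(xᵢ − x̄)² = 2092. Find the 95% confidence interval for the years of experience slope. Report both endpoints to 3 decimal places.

SE(b₁) = s/√Sₓₓ = 19.88/√2092 = 0.434646.
df = n − 2 = 80.
t* = t_{0.025, 80} = 1.990063.
Margin = t* × SE = 1.990063 × 0.434646 = 0.86497.
CI: 1.5354 ± 0.86497 → (0.670, 2.400).
With 95% confidence, each one-unit increase in years of experience is associated with a change of between 0.670 and 2.400 $1000s in annual salary.

(0.670, 2.400)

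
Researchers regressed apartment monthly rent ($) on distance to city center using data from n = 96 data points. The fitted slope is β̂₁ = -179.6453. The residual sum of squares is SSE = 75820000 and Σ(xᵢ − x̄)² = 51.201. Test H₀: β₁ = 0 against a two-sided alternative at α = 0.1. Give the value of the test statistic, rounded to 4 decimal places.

MSE = SSE/(n − 2) = 75820000/94 = 806596.
SE(β̂₁) = √(MSE/Sₓₓ) = √(806596/51.201) = 125.513.
t = -179.6453 / 125.513 = -1.4313.
df = n − 2 = 94.
Two-sided p ≈ 0.1557, which is ≥ 0.1, so fail to reject H₀.
The data do not give significant evidence of an association between distance to city center and apartment monthly rent.

t = -1.4313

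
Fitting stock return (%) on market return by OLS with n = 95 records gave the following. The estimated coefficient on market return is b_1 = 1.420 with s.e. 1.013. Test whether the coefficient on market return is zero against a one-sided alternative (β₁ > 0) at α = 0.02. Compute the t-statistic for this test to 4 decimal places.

H₀: β₁ = 0 vs H₁: β₁ > 0.
t = (b_1 − β₁⁰)/SE = 1.420 / 1.013 = 1.4018.
df = n − 2 = 95 − 2 = 93.
One-sided p ≈ 0.0822, which is ≥ 0.02, so fail to reject H₀.
The data do not give significant evidence that the true slope on market return is positive.

t = 1.4018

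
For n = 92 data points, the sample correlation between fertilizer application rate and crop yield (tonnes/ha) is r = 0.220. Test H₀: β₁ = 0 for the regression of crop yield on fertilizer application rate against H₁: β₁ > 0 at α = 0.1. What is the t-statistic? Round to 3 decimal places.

t = r·√(n − 2)/√(1 − r²) = 0.220·√90/√0.9516 = 2.140.
df = n − 2 = 90.
One-sided p ≈ 0.0175, which is < 0.1, so reject H₀.
There is evidence of a linear association between fertilizer application rate and crop yield.

t = 2.140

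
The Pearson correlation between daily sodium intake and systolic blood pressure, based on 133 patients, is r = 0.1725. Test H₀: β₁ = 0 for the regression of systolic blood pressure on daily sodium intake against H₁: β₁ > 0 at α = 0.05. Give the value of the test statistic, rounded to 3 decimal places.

t = 2.004

t = r·√(n − 2)/√(1 − r²) = 0.1725·√131/√0.970244 = 2.004.
df = n − 2 = 131.
One-sided p ≈ 0.0235, which is < 0.05, so reject H₀.
There is evidence of a linear association between daily sodium intake and systolic blood pressure.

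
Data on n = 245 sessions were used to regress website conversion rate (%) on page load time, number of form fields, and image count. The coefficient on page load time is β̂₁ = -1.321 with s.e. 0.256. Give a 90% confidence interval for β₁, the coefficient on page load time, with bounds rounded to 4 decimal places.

df = n − k − 1 = 245 − 3 − 1 = 241.
t* = t_{0.05, 241} = 1.651201.
Margin = t* × SE = 1.651201 × 0.256 = 0.422707.
CI: -1.321 ± 0.422707 → (-1.7437, -0.8983).
With 90% confidence, each one-unit increase in page load time is associated with a change of between -1.7437 and -0.8983 % in website conversion rate, holding the other predictors fixed.

(-1.7437, -0.8983)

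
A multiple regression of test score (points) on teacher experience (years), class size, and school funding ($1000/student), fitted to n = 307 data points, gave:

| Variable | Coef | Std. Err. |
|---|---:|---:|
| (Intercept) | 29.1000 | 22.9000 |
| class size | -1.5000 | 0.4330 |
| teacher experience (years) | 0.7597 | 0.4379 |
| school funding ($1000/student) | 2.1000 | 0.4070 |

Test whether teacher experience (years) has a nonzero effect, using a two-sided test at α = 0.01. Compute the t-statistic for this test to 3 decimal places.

Read off: b = 0.7597, SE = 0.4379 for teacher experience (years).
H₀: β₁ = 0 vs H₁: β₁ ≠ 0.
t = 0.7597 / 0.4379 = 1.735.
df = n − k − 1 = 307 − 3 − 1 = 303.
Two-sided p ≈ 0.0838, which is ≥ 0.01, so fail to reject H₀.
The data do not give significant evidence of an association between teacher experience (years) and test score, after adjusting for the other predictors.

t = 1.735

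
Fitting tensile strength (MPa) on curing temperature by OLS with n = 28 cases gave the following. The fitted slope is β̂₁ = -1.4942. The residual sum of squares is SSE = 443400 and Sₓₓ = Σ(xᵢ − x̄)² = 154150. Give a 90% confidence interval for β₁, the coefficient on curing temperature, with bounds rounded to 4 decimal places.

(-2.0615, -0.9269)

MSE = SSE/(n − 2) = 443400/26 = 17053.8.
SE(β̂₁) = √(MSE/Sₓₓ) = √(17053.8/154150) = 0.332613.
df = n − 2 = 26.
t* = t_{0.05, 26} = 1.705618.
Margin = t* × SE = 1.705618 × 0.332613 = 0.567311.
CI: -1.4942 ± 0.567311 → (-2.0615, -0.9269).
With 90% confidence, each one-unit increase in curing temperature is associated with a change of between -2.0615 and -0.9269 MPa in tensile strength.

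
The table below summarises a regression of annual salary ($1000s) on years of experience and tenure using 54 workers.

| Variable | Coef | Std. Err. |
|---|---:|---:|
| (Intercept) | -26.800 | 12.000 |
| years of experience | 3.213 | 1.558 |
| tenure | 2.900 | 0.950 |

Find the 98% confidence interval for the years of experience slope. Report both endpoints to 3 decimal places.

Read off: b = 3.213, SE = 1.558 for years of experience.
df = n − k − 1 = 54 − 2 − 1 = 51.
t* = t_{0.01, 51} = 2.401718.
Margin = t* × SE = 2.401718 × 1.558 = 3.74188.
CI: 3.213 ± 3.74188 → (-0.529, 6.955).

(-0.529, 6.955)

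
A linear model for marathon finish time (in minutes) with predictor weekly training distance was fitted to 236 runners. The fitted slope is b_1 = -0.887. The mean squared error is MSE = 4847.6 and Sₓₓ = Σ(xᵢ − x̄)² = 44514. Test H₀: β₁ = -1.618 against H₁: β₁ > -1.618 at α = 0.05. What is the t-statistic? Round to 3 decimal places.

t = 2.215

SE(b_1) = √(MSE/Sₓₓ) = √(4847.6/44514) = 0.330001.
t = (-0.887 − (-1.618)) / 0.330001 = 2.215.
df = n − 2 = 234.
One-sided p ≈ 0.0139, which is < 0.05, so reject H₀.
There is evidence that the true slope on weekly training distance exceeds -1.618 minutes per unit.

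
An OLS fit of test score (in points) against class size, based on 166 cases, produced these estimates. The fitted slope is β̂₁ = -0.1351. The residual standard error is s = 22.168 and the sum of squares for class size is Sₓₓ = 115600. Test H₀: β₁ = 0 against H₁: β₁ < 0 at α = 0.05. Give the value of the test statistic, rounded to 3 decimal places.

t = -2.072

SE(β̂₁) = s/√Sₓₓ = 22.168/√115600 = 0.0652.
t = -0.1351 / 0.0652 = -2.072.
df = n − 2 = 164.
One-sided p ≈ 0.0199, which is < 0.05, so reject H₀.
There is evidence that the true slope on class size is negative.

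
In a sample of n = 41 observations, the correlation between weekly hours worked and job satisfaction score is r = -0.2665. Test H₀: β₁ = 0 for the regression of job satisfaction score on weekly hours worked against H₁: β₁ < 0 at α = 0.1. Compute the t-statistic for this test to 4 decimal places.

t = -1.7267

t = r·√(n − 2)/√(1 − r²) = -0.2665·√39/√0.928978 = -1.7267.
df = n − 2 = 39.
One-sided p ≈ 0.0461, which is < 0.1, so reject H₀.
There is evidence of a linear association between weekly hours worked and job satisfaction score.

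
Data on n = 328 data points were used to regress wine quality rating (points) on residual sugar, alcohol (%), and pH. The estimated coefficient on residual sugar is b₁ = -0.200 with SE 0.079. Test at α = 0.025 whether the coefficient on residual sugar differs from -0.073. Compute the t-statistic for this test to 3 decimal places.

H₀: β₁ = -0.073 vs H₁: β₁ ≠ -0.073.
t = (b₁ − β₁⁰)/SE = (-0.200 − (-0.073)) / 0.079 = -1.608.
df = n − k − 1 = 328 − 3 − 1 = 324.
Two-sided p ≈ 0.1089, which is ≥ 0.025, so fail to reject H₀.
The data are consistent with a true slope of -0.073 points per unit of residual sugar, holding the other predictors fixed.

t = -1.608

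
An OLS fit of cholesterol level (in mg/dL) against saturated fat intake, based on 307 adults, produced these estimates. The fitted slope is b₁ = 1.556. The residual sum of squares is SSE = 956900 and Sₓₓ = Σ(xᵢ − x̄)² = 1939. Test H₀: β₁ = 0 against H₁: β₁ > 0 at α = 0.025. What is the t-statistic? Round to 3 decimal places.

MSE = SSE/(n − 2) = 956900/305 = 3137.38.
SE(b₁) = √(MSE/Sₓₓ) = √(3137.38/1939) = 1.27202.
t = 1.556 / 1.27202 = 1.223.
df = n − 2 = 305.
One-sided p ≈ 0.1111, which is ≥ 0.025, so fail to reject H₀.
The data do not give significant evidence that the true slope on saturated fat intake is positive.

t = 1.223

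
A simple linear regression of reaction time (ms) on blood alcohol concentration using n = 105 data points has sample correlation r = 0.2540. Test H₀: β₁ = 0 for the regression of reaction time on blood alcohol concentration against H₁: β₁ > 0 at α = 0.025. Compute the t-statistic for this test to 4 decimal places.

t = r·√(n − 2)/√(1 − r²) = 0.2540·√103/√0.935484 = 2.6652.
df = n − 2 = 103.
One-sided p ≈ 0.0045, which is < 0.025, so reject H₀.
There is evidence of a linear association between blood alcohol concentration and reaction time.

t = 2.6652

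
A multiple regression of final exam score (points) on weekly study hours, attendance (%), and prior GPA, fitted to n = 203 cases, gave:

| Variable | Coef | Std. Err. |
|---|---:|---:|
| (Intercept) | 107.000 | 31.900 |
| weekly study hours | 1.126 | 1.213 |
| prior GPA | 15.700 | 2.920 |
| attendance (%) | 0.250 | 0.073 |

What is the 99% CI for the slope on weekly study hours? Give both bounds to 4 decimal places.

Read off: b = 1.126, SE = 1.213 for weekly study hours.
df = n − k − 1 = 203 − 3 − 1 = 199.
t* = t_{0.005, 199} = 2.60076.
Margin = t* × SE = 2.60076 × 1.213 = 3.154722.
CI: 1.126 ± 3.154722 → (-2.0287, 4.2807).

(-2.0287, 4.2807)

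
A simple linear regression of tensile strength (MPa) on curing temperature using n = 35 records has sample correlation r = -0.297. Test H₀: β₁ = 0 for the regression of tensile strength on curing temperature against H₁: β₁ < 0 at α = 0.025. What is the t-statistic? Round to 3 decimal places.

t = r·√(n − 2)/√(1 − r²) = -0.297·√33/√0.911791 = -1.787.
df = n − 2 = 33.
One-sided p ≈ 0.0416, which is ≥ 0.025, so fail to reject H₀.
The data do not give significant evidence of a linear association between curing temperature and tensile strength.

t = -1.787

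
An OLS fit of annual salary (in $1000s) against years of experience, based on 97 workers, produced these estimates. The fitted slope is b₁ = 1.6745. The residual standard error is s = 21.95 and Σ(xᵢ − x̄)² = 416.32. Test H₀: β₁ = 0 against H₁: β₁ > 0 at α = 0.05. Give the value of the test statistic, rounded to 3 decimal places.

t = 1.557

SE(b₁) = s/√Sₓₓ = 21.95/√416.32 = 1.07577.
t = 1.6745 / 1.07577 = 1.557.
df = n − 2 = 95.
One-sided p ≈ 0.0615, which is ≥ 0.05, so fail to reject H₀.
The data do not give significant evidence that the true slope on years of experience is positive.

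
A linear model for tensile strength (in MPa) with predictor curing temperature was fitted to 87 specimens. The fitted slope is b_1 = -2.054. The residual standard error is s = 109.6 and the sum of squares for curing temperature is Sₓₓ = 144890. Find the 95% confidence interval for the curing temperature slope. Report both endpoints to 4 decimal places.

(-2.6265, -1.4815)

SE(b_1) = s/√Sₓₓ = 109.6/√144890 = 0.287933.
df = n − 2 = 85.
t* = t_{0.025, 85} = 1.988268.
Margin = t* × SE = 1.988268 × 0.287933 = 0.572488.
CI: -2.054 ± 0.572488 → (-2.6265, -1.4815).
With 95% confidence, each one-unit increase in curing temperature is associated with a change of between -2.6265 and -1.4815 MPa in tensile strength.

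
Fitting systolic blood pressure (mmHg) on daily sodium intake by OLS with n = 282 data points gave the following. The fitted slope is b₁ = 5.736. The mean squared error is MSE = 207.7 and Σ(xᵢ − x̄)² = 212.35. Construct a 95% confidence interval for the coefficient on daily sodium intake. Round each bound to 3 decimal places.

(3.789, 7.683)

SE(b₁) = √(MSE/Sₓₓ) = √(207.7/212.35) = 0.98899.
df = n − 2 = 280.
t* = t_{0.025, 280} = 1.968472.
Margin = t* × SE = 1.968472 × 0.98899 = 1.94680.
CI: 5.736 ± 1.94680 → (3.789, 7.683).
With 95% confidence, each one-unit increase in daily sodium intake is associated with a change of between 3.789 and 7.683 mmHg in systolic blood pressure.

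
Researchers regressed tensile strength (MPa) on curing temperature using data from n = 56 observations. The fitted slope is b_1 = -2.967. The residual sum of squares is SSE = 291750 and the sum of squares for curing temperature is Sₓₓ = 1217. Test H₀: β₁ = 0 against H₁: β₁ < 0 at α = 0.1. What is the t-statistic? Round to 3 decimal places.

t = -1.408

MSE = SSE/(n − 2) = 291750/54 = 5402.78.
SE(b_1) = √(MSE/Sₓₓ) = √(5402.78/1217) = 2.10699.
t = -2.967 / 2.10699 = -1.408.
df = n − 2 = 54.
One-sided p ≈ 0.0824, which is < 0.1, so reject H₀.
There is evidence that the true slope on curing temperature is negative.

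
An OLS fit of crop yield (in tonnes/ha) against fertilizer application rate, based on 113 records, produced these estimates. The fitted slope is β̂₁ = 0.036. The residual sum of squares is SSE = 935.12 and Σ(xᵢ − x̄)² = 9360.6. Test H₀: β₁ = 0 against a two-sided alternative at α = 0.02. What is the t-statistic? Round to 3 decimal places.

t = 1.200

MSE = SSE/(n − 2) = 935.12/111 = 8.4245.
SE(β̂₁) = √(MSE/Sₓₓ) = √(8.4245/9360.6) = 0.0299999.
t = 0.036 / 0.0299999 = 1.200.
df = n − 2 = 111.
Two-sided p ≈ 0.2327, which is ≥ 0.02, so fail to reject H₀.
The data do not give significant evidence of an association between fertilizer application rate and crop yield.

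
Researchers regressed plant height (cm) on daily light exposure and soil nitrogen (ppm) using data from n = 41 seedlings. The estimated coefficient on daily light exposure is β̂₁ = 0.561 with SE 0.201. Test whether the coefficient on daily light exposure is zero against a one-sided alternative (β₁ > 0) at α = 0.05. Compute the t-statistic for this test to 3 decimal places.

H₀: β₁ = 0 vs H₁: β₁ > 0.
t = (β̂₁ − β₁⁰)/SE = 0.561 / 0.201 = 2.791.
df = n − k − 1 = 41 − 2 − 1 = 38.
One-sided p ≈ 0.0041, which is < 0.05, so reject H₀.
There is evidence that the true slope on daily light exposure is positive, holding the other predictors fixed.

t = 2.791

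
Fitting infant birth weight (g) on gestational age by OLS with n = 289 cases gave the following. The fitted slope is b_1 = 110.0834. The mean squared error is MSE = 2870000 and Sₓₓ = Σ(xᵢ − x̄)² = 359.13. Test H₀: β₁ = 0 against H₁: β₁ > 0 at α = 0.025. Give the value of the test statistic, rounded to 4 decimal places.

t = 1.2314

SE(b_1) = √(MSE/Sₓₓ) = √(2.87e+06/359.13) = 89.3954.
t = 110.0834 / 89.3954 = 1.2314.
df = n − 2 = 287.
One-sided p ≈ 0.1096, which is ≥ 0.025, so fail to reject H₀.
The data do not give significant evidence that the true slope on gestational age is positive.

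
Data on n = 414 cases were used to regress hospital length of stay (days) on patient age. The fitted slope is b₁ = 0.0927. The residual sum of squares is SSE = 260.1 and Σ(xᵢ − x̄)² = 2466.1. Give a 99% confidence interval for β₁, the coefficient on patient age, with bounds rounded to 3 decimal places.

(0.051, 0.134)

MSE = SSE/(n − 2) = 260.1/412 = 0.631311.
SE(b₁) = √(MSE/Sₓₓ) = √(0.631311/2466.1) = 0.0159999.
df = n − 2 = 412.
t* = t_{0.005, 412} = 2.587815.
Margin = t* × SE = 2.587815 × 0.0159999 = 0.04140.
CI: 0.0927 ± 0.04140 → (0.051, 0.134).
With 99% confidence, each one-unit increase in patient age is associated with a change of between 0.051 and 0.134 days in hospital length of stay.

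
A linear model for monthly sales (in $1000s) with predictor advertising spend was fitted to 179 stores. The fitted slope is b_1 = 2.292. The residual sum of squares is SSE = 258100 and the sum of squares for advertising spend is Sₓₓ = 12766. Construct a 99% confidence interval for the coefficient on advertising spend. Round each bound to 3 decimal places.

MSE = SSE/(n − 2) = 258100/177 = 1458.19.
SE(b_1) = √(MSE/Sₓₓ) = √(1458.19/12766) = 0.337971.
df = n − 2 = 177.
t* = t_{0.005, 177} = 2.603891.
Margin = t* × SE = 2.603891 × 0.337971 = 0.88004.
CI: 2.292 ± 0.88004 → (1.412, 3.172).
With 99% confidence, each one-unit increase in advertising spend is associated with a change of between 1.412 and 3.172 $1000s in monthly sales.

(1.412, 3.172)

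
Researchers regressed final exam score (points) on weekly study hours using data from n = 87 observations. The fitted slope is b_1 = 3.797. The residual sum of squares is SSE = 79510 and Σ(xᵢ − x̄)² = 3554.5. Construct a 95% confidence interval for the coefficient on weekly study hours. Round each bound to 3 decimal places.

MSE = SSE/(n − 2) = 79510/85 = 935.412.
SE(b_1) = √(MSE/Sₓₓ) = √(935.412/3554.5) = 0.512994.
df = n − 2 = 85.
t* = t_{0.025, 85} = 1.988268.
Margin = t* × SE = 1.988268 × 0.512994 = 1.01997.
CI: 3.797 ± 1.01997 → (2.777, 4.817).
With 95% confidence, each one-unit increase in weekly study hours is associated with a change of between 2.777 and 4.817 points in final exam score.

(2.777, 4.817)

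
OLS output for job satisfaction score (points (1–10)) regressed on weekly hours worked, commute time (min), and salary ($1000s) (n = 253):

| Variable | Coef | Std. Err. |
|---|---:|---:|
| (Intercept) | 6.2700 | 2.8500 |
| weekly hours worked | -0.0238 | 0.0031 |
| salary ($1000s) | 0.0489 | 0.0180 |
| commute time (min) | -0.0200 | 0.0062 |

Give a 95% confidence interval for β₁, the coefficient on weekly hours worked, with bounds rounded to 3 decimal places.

(-0.030, -0.018)

Read off: b = -0.0238, SE = 0.0031 for weekly hours worked.
df = n − k − 1 = 253 − 3 − 1 = 249.
t* = t_{0.025, 249} = 1.969537.
Margin = t* × SE = 1.969537 × 0.0031 = 0.00611.
CI: -0.0238 ± 0.00611 → (-0.030, -0.018).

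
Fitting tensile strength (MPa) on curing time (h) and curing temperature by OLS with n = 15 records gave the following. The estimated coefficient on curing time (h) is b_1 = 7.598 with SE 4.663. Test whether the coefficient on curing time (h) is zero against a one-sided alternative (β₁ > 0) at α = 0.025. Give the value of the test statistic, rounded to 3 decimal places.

H₀: β₁ = 0 vs H₁: β₁ > 0.
t = (b_1 − β₁⁰)/SE = 7.598 / 4.663 = 1.629.
df = n − k − 1 = 15 − 2 − 1 = 12.
One-sided p ≈ 0.0646, which is ≥ 0.025, so fail to reject H₀.
The data do not give significant evidence that the true slope on curing time (h) is positive, holding the other predictors fixed.

t = 1.629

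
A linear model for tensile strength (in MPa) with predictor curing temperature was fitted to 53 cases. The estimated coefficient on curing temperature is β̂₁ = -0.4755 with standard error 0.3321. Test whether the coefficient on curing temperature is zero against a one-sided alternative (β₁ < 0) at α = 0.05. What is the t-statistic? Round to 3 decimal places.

H₀: β₁ = 0 vs H₁: β₁ < 0.
t = (β̂₁ − β₁⁰)/SE = -0.4755 / 0.3321 = -1.432.
df = n − 2 = 53 − 2 = 51.
One-sided p ≈ 0.0792, which is ≥ 0.05, so fail to reject H₀.
The data do not give significant evidence that the true slope on curing temperature is negative.

t = -1.432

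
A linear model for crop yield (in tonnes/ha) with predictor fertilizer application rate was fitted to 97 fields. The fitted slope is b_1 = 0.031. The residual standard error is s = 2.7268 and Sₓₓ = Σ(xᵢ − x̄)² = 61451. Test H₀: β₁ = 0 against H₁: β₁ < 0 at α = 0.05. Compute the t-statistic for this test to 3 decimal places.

SE(b_1) = s/√Sₓₓ = 2.7268/√61451 = 0.0109999.
t = 0.031 / 0.0109999 = 2.818.
df = n − 2 = 95.
One-sided p ≈ 0.9971, which is ≥ 0.05, so fail to reject H₀.
The data do not give significant evidence that the true slope on fertilizer application rate is negative.

t = 2.818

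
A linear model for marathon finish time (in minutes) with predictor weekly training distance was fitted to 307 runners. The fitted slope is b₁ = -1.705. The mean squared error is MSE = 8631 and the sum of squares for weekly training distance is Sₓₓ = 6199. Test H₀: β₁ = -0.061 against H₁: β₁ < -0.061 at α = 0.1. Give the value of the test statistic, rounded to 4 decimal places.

SE(b₁) = √(MSE/Sₓₓ) = √(8631/6199) = 1.17997.
t = (-1.705 − (-0.061)) / 1.17997 = -1.3933.
df = n − 2 = 305.
One-sided p ≈ 0.0823, which is < 0.1, so reject H₀.
There is evidence that the true slope on weekly training distance is below -0.061 minutes per unit.

t = -1.3933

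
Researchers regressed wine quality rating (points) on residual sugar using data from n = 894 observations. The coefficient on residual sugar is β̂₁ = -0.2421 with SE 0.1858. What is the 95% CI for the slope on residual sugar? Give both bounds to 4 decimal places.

df = n − 2 = 894 − 2 = 892.
t* = t_{0.025, 892} = 1.962627.
Margin = t* × SE = 1.962627 × 0.1858 = 0.364656.
CI: -0.2421 ± 0.364656 → (-0.6068, 0.1226).
With 95% confidence, each one-unit increase in residual sugar is associated with a change of between -0.6068 and 0.1226 points in wine quality rating.

(-0.6068, 0.1226)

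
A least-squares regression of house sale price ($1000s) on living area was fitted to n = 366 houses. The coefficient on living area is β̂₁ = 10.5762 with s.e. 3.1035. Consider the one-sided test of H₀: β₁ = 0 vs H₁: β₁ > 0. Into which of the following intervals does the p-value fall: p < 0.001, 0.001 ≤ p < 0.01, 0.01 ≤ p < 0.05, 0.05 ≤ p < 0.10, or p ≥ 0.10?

p < 0.001

t = 10.5762 / 3.1035 = 3.408.
df = n − 2 = 366 − 2 = 364.
One-sided p = P(T_{364} > t) ≈ 0.0004.
So p < 0.001.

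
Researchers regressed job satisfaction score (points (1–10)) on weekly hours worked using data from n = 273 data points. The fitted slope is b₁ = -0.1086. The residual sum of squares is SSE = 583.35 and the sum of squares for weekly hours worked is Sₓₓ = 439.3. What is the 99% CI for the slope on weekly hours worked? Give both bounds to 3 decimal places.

MSE = SSE/(n − 2) = 583.35/271 = 2.15258.
SE(b₁) = √(MSE/Sₓₓ) = √(2.15258/439.3) = 0.0700002.
df = n − 2 = 271.
t* = t_{0.005, 271} = 2.594092.
Margin = t* × SE = 2.594092 × 0.0700002 = 0.18159.
CI: -0.1086 ± 0.18159 → (-0.290, 0.073).
With 99% confidence, each one-unit increase in weekly hours worked is associated with a change of between -0.290 and 0.073 points (1–10) in job satisfaction score.

(-0.290, 0.073)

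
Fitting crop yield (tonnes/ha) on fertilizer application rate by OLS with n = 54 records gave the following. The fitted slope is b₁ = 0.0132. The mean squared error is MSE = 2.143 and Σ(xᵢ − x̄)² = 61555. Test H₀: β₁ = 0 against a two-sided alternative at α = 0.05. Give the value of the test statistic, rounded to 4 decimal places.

t = 2.2371

SE(b₁) = √(MSE/Sₓₓ) = √(2.143/61555) = 0.00590037.
t = 0.0132 / 0.00590037 = 2.2371.
df = n − 2 = 52.
Two-sided p ≈ 0.0296, which is < 0.05, so reject H₀.
There is evidence that fertilizer application rate is associated with crop yield.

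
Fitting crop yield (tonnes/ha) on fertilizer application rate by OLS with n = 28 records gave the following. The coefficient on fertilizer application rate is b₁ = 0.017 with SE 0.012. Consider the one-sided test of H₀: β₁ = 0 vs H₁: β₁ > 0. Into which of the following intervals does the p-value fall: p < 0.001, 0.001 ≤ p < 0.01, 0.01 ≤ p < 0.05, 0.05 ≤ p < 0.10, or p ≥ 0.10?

0.05 ≤ p < 0.10

t = 0.017 / 0.012 = 1.417.
df = n − 2 = 28 − 2 = 26.
One-sided p = P(T_{26} > t) ≈ 0.0842.
So 0.05 ≤ p < 0.10.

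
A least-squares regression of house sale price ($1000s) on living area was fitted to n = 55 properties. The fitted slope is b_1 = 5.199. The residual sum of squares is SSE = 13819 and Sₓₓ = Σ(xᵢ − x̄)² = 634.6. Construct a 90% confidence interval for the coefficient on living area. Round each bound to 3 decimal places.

(4.126, 6.272)

MSE = SSE/(n − 2) = 13819/53 = 260.736.
SE(b_1) = √(MSE/Sₓₓ) = √(260.736/634.6) = 0.640989.
df = n − 2 = 53.
t* = t_{0.05, 53} = 1.674116.
Margin = t* × SE = 1.674116 × 0.640989 = 1.07309.
CI: 5.199 ± 1.07309 → (4.126, 6.272).
With 90% confidence, each one-unit increase in living area is associated with a change of between 4.126 and 6.272 $1000s in house sale price.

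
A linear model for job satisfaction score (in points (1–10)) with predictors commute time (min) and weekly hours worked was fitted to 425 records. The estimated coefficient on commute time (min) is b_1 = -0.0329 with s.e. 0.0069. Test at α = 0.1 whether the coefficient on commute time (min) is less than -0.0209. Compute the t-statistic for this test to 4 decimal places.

t = -1.7391

H₀: β₁ = -0.0209 vs H₁: β₁ < -0.0209.
t = (b_1 − β₁⁰)/SE = (-0.0329 − (-0.0209)) / 0.0069 = -1.7391.
df = n − k − 1 = 425 − 2 − 1 = 422.
One-sided p ≈ 0.0414, which is < 0.1, so reject H₀.
There is evidence that the true slope on commute time (min) is below -0.0209 points (1–10) per unit, holding the other predictors fixed.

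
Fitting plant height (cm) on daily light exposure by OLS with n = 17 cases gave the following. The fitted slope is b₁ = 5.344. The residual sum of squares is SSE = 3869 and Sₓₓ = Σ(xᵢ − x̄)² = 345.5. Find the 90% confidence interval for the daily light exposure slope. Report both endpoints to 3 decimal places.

MSE = SSE/(n − 2) = 3869/15 = 257.933.
SE(b₁) = √(MSE/Sₓₓ) = √(257.933/345.5) = 0.864032.
df = n − 2 = 15.
t* = t_{0.05, 15} = 1.75305.
Margin = t* × SE = 1.75305 × 0.864032 = 1.51469.
CI: 5.344 ± 1.51469 → (3.829, 6.859).
With 90% confidence, each one-unit increase in daily light exposure is associated with a change of between 3.829 and 6.859 cm in plant height.

(3.829, 6.859)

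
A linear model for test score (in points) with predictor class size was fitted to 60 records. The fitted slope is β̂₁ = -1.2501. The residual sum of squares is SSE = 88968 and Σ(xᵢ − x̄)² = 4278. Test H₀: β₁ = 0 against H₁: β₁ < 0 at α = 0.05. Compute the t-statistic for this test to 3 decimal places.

MSE = SSE/(n − 2) = 88968/58 = 1533.93.
SE(β̂₁) = √(MSE/Sₓₓ) = √(1533.93/4278) = 0.598801.
t = -1.2501 / 0.598801 = -2.088.
df = n − 2 = 58.
One-sided p ≈ 0.0206, which is < 0.05, so reject H₀.
There is evidence that the true slope on class size is negative.

t = -2.088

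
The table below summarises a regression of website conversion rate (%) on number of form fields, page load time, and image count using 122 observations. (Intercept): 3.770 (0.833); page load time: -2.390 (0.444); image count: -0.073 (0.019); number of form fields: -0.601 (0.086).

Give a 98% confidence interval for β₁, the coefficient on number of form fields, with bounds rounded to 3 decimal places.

Read off: b = -0.601, SE = 0.086 for number of form fields.
df = n − k − 1 = 122 − 3 − 1 = 118.
t* = t_{0.01, 118} = 2.358365.
Margin = t* × SE = 2.358365 × 0.086 = 0.20282.
CI: -0.601 ± 0.20282 → (-0.804, -0.398).

(-0.804, -0.398)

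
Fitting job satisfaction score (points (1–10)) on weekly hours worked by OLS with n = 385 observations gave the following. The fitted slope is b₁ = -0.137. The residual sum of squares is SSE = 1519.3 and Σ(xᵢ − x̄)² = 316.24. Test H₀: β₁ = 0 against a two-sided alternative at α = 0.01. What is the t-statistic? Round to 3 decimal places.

t = -1.223

MSE = SSE/(n − 2) = 1519.3/383 = 3.96684.
SE(b₁) = √(MSE/Sₓₓ) = √(3.96684/316.24) = 0.111999.
t = -0.137 / 0.111999 = -1.223.
df = n − 2 = 383.
Two-sided p ≈ 0.2220, which is ≥ 0.01, so fail to reject H₀.
The data do not give significant evidence of an association between weekly hours worked and job satisfaction score.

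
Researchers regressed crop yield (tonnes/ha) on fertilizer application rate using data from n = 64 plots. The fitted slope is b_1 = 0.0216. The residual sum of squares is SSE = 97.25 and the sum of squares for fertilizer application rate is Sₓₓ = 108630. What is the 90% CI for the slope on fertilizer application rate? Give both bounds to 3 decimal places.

(0.015, 0.028)

MSE = SSE/(n − 2) = 97.25/62 = 1.56855.
SE(b_1) = √(MSE/Sₓₓ) = √(1.56855/108630) = 0.00379992.
df = n − 2 = 62.
t* = t_{0.05, 62} = 1.669804.
Margin = t* × SE = 1.669804 × 0.00379992 = 0.00635.
CI: 0.0216 ± 0.00635 → (0.015, 0.028).
With 90% confidence, each one-unit increase in fertilizer application rate is associated with a change of between 0.015 and 0.028 tonnes/ha in crop yield.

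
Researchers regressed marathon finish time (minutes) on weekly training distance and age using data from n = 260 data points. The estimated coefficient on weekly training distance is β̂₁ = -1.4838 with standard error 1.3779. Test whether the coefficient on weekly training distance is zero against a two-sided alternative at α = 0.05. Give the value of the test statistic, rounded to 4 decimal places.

H₀: β₁ = 0 vs H₁: β₁ ≠ 0.
t = (β̂₁ − β₁⁰)/SE = -1.4838 / 1.3779 = -1.0769.
df = n − k − 1 = 260 − 2 − 1 = 257.
Two-sided p ≈ 0.2826, which is ≥ 0.05, so fail to reject H₀.
The data do not give significant evidence of an association between weekly training distance and marathon finish time, after adjusting for the other predictors.

t = -1.0769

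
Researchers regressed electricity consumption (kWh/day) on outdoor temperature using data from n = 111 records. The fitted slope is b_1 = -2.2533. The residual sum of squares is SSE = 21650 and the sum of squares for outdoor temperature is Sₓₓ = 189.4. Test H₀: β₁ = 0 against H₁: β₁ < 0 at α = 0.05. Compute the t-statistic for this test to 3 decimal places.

MSE = SSE/(n − 2) = 21650/109 = 198.624.
SE(b_1) = √(MSE/Sₓₓ) = √(198.624/189.4) = 1.02406.
t = -2.2533 / 1.02406 = -2.200.
df = n − 2 = 109.
One-sided p ≈ 0.0149, which is < 0.05, so reject H₀.
There is evidence that the true slope on outdoor temperature is negative.

t = -2.200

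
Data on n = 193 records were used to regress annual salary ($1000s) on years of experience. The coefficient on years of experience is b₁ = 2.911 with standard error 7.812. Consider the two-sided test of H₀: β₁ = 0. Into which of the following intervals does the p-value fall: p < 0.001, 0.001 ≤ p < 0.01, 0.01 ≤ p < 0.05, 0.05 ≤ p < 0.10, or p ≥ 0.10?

p ≥ 0.10

t = 2.911 / 7.812 = 0.373.
df = n − 2 = 193 − 2 = 191.
Two-sided p = 2·P(T_{191} > |t|) ≈ 0.7098.
So p ≥ 0.10.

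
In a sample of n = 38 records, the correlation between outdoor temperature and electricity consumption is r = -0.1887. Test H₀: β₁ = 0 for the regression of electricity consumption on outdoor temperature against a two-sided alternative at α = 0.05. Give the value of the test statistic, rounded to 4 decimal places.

t = r·√(n − 2)/√(1 − r²) = -0.1887·√36/√0.964392 = -1.1529.
df = n − 2 = 36.
Two-sided p ≈ 0.2565, which is ≥ 0.05, so fail to reject H₀.
The data do not give significant evidence of a linear association between outdoor temperature and electricity consumption.

t = -1.1529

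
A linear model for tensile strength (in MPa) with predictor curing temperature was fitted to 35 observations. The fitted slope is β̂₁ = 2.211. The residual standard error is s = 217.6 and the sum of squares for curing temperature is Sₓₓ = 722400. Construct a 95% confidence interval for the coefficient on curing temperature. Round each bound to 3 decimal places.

SE(β̂₁) = s/√Sₓₓ = 217.6/√722400 = 0.256018.
df = n − 2 = 33.
t* = t_{0.025, 33} = 2.034515.
Margin = t* × SE = 2.034515 × 0.256018 = 0.52087.
CI: 2.211 ± 0.52087 → (1.690, 2.732).
With 95% confidence, each one-unit increase in curing temperature is associated with a change of between 1.690 and 2.732 MPa in tensile strength.

(1.690, 2.732)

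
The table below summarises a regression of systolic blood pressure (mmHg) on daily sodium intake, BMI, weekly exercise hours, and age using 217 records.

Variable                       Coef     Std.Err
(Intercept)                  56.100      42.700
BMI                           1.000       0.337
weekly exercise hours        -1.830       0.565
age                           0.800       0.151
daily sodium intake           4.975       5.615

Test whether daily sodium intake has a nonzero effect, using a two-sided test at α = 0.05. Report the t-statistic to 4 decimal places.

Read off: b = 4.975, SE = 5.615 for daily sodium intake.
H₀: β₁ = 0 vs H₁: β₁ ≠ 0.
t = 4.975 / 5.615 = 0.8860.
df = n − k − 1 = 217 − 4 − 1 = 212.
Two-sided p ≈ 0.3766, which is ≥ 0.05, so fail to reject H₀.
The data do not give significant evidence of an association between daily sodium intake and systolic blood pressure, after adjusting for the other predictors.

t = 0.8860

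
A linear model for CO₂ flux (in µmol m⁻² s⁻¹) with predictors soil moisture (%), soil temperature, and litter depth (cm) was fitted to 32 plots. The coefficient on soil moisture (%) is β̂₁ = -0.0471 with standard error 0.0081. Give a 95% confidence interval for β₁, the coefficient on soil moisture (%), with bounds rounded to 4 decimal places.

df = n − k − 1 = 32 − 3 − 1 = 28.
t* = t_{0.025, 28} = 2.048407.
Margin = t* × SE = 2.048407 × 0.0081 = 0.016592.
CI: -0.0471 ± 0.016592 → (-0.0637, -0.0305).
With 95% confidence, each one-unit increase in soil moisture (%) is associated with a change of between -0.0637 and -0.0305 µmol m⁻² s⁻¹ in CO₂ flux, holding the other predictors fixed.

(-0.0637, -0.0305)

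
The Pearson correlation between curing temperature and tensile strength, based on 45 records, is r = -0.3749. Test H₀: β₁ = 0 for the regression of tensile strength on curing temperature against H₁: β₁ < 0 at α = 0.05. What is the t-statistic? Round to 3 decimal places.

t = -2.652

t = r·√(n − 2)/√(1 − r²) = -0.3749·√43/√0.85945 = -2.652.
df = n − 2 = 43.
One-sided p ≈ 0.0056, which is < 0.05, so reject H₀.
There is evidence of a linear association between curing temperature and tensile strength.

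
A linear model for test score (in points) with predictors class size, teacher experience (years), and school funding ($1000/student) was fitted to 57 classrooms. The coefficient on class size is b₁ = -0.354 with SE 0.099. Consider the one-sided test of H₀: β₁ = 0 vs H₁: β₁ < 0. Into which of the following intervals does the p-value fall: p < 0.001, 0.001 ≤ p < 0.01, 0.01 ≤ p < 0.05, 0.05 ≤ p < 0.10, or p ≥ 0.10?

p < 0.001

t = -0.354 / 0.099 = -3.576.
df = n − k − 1 = 57 − 3 − 1 = 53.
One-sided p = P(T_{53} < t) ≈ 0.0004.
So p < 0.001.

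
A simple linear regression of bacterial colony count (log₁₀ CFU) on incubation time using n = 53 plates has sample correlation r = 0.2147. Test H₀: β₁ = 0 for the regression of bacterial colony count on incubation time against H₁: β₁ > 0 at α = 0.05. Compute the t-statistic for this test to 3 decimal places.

t = r·√(n − 2)/√(1 − r²) = 0.2147·√51/√0.953904 = 1.570.
df = n − 2 = 51.
One-sided p ≈ 0.0613, which is ≥ 0.05, so fail to reject H₀.
The data do not give significant evidence of a linear association between incubation time and bacterial colony count.

t = 1.570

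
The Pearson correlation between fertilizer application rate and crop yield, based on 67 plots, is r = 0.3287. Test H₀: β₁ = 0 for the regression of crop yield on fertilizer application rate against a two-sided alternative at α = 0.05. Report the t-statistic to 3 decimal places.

t = r·√(n − 2)/√(1 − r²) = 0.3287·√65/√0.891956 = 2.806.
df = n − 2 = 65.
Two-sided p ≈ 0.0066, which is < 0.05, so reject H₀.
There is evidence of a linear association between fertilizer application rate and crop yield.

t = 2.806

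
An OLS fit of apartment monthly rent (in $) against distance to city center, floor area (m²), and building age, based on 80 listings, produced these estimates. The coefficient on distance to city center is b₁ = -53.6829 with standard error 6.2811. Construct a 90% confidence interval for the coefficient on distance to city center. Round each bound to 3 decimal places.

(-64.142, -43.224)

df = n − k − 1 = 80 − 3 − 1 = 76.
t* = t_{0.05, 76} = 1.665151.
Margin = t* × SE = 1.665151 × 6.2811 = 10.45898.
CI: -53.6829 ± 10.45898 → (-64.142, -43.224).
With 90% confidence, each one-unit increase in distance to city center is associated with a change of between -64.142 and -43.224 $ in apartment monthly rent, holding the other predictors fixed.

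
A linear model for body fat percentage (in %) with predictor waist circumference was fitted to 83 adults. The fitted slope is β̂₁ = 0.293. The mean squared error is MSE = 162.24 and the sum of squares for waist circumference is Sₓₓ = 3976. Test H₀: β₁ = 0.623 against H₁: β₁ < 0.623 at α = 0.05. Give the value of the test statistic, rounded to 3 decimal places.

SE(β̂₁) = √(MSE/Sₓₓ) = √(162.24/3976) = 0.202002.
t = (0.293 − 0.623) / 0.202002 = -1.634.
df = n − 2 = 81.
One-sided p ≈ 0.0531, which is ≥ 0.05, so fail to reject H₀.
The data do not give significant evidence that the true slope on waist circumference is below 0.623 % per unit.

t = -1.634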